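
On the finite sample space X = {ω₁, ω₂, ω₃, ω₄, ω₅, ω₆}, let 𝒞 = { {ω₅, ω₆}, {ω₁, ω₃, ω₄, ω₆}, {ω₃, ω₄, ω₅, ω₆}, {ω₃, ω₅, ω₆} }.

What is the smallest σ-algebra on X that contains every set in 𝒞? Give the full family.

σ(𝒞) = { ∅, {ω₁}, {ω₂}, {ω₃}, {ω₄}, {ω₅}, {ω₆}, {ω₁, ω₂}, {ω₁, ω₃}, {ω₁, ω₄}, {ω₁, ω₅}, {ω₁, ω₆}, {ω₂, ω₃}, {ω₂, ω₄}, {ω₂, ω₅}, {ω₂, ω₆}, {ω₃, ω₄}, {ω₃, ω₅}, {ω₃, ω₆}, {ω₄, ω₅}, {ω₄, ω₆}, {ω₅, ω₆}, {ω₁, ω₂, ω₃}, {ω₁, ω₂, ω₄}, {ω₁, ω₂, ω₅}, {ω₁, ω₂, ω₆}, {ω₁, ω₃, ω₄}, {ω₁, ω₃, ω₅}, {ω₁, ω₃, ω₆}, {ω₁, ω₄, ω₅}, {ω₁, ω₄, ω₆}, {ω₁, ω₅, ω₆}, {ω₂, ω₃, ω₄}, {ω₂, ω₃, ω₅}, {ω₂, ω₃, ω₆}, {ω₂, ω₄, ω₅}, {ω₂, ω₄, ω₆}, {ω₂, ω₅, ω₆}, {ω₃, ω₄, ω₅}, {ω₃, ω₄, ω₆}, {ω₃, ω₅, ω₆}, {ω₄, ω₅, ω₆}, {ω₁, ω₂, ω₃, ω₄}, {ω₁, ω₂, ω₃, ω₅}, {ω₁, ω₂, ω₃, ω₆}, {ω₁, ω₂, ω₄, ω₅}, {ω₁, ω₂, ω₄, ω₆}, {ω₁, ω₂, ω₅, ω₆}, {ω₁, ω₃, ω₄, ω₅}, {ω₁, ω₃, ω₄, ω₆}, {ω₁, ω₃, ω₅, ω₆}, {ω₁, ω₄, ω₅, ω₆}, {ω₂, ω₃, ω₄, ω₅}, {ω₂, ω₃, ω₄, ω₆}, {ω₂, ω₃, ω₅, ω₆}, {ω₂, ω₄, ω₅, ω₆}, {ω₃, ω₄, ω₅, ω₆}, {ω₁, ω₂, ω₃, ω₄, ω₅}, {ω₁, ω₂, ω₃, ω₄, ω₆}, {ω₁, ω₂, ω₃, ω₅, ω₆}, {ω₁, ω₂, ω₄, ω₅, ω₆}, {ω₁, ω₃, ω₄, ω₅, ω₆}, {ω₂, ω₃, ω₄, ω₅, ω₆}, X }

Working:
Take S₀ = 𝒞 ∪ {∅, X} = { ∅, {ω₅, ω₆}, {ω₃, ω₅, ω₆}, {ω₁, ω₃, ω₄, ω₆}, {ω₃, ω₄, ω₅, ω₆}, X }.
Pass 1 (5 new):
  {ω₁, ω₂}  = ᶜ of {ω₃, ω₄, ω₅, ω₆}
  {ω₂, ω₅}  = ᶜ of {ω₁, ω₃, ω₄, ω₆}
  {ω₁, ω₂, ω₄}  = ᶜ of {ω₃, ω₅, ω₆}
  {ω₁, ω₂, ω₃, ω₄}  = ᶜ of {ω₅, ω₆}
  {ω₁, ω₃, ω₄, ω₅, ω₆}  = {ω₅, ω₆} ∪ {ω₁, ω₃, ω₄, ω₆}
Pass 2 (11 new):
  {ω₂}  = ᶜ of {ω₁, ω₃, ω₄, ω₅, ω₆}
  {ω₁, ω₂, ω₅}  = {ω₂, ω₅} ∪ {ω₁, ω₂}
  {ω₂, ω₅, ω₆}  = {ω₂, ω₅} ∪ {ω₅, ω₆}
  {ω₁, ω₂, ω₄, ω₅}  = {ω₂, ω₅} ∪ {ω₁, ω₂, ω₄}
  {ω₁, ω₂, ω₅, ω₆}  = {ω₅, ω₆} ∪ {ω₁, ω₂}
  {ω₂, ω₃, ω₅, ω₆}  = {ω₂, ω₅} ∪ {ω₃, ω₅, ω₆}
  {ω₁, ω₂, ω₃, ω₄, ω₅}  = {ω₂, ω₅} ∪ {ω₁, ω₂, ω₃, ω₄}
  {ω₁, ω₂, ω₃, ω₄, ω₆}  = {ω₁, ω₂} ∪ {ω₁, ω₃, ω₄, ω₆}
  {ω₁, ω₂, ω₃, ω₅, ω₆}  = {ω₁, ω₂} ∪ {ω₃, ω₅, ω₆}
  {ω₁, ω₂, ω₄, ω₅, ω₆}  = {ω₅, ω₆} ∪ {ω₁, ω₂, ω₄}
  {ω₂, ω₃, ω₄, ω₅, ω₆}  = {ω₂, ω₅} ∪ {ω₃, ω₄, ω₅, ω₆}
Pass 3 (10 new):
  {ω₁}  = ᶜ of {ω₂, ω₃, ω₄, ω₅, ω₆}
  {ω₃}  = ᶜ of {ω₁, ω₂, ω₄, ω₅, ω₆}
  {ω₄}  = ᶜ of {ω₁, ω₂, ω₃, ω₅, ω₆}
  {ω₅}  = ᶜ of {ω₁, ω₂, ω₃, ω₄, ω₆}
  {ω₆}  = ᶜ of {ω₁, ω₂, ω₃, ω₄, ω₅}
  {ω₁, ω₄}  = ᶜ of {ω₂, ω₃, ω₅, ω₆}
  {ω₃, ω₄}  = ᶜ of {ω₁, ω₂, ω₅, ω₆}
  {ω₃, ω₆}  = ᶜ of {ω₁, ω₂, ω₄, ω₅}
  {ω₁, ω₃, ω₄}  = ᶜ of {ω₂, ω₅, ω₆}
  {ω₃, ω₄, ω₆}  = ᶜ of {ω₁, ω₂, ω₅}
Pass 4: +30 →
  {ω₁, ω₃}  = {ω₁} ∪ {ω₃}
  {ω₁, ω₅}  = {ω₁} ∪ {ω₅}
  {ω₁, ω₆}  = {ω₁} ∪ {ω₆}
  {ω₂, ω₃}  = {ω₂} ∪ {ω₃}
  {ω₂, ω₄}  = {ω₂} ∪ {ω₄}
  {ω₂, ω₆}  = {ω₂} ∪ {ω₆}
  {ω₃, ω₅}  = {ω₅} ∪ {ω₃}
  {ω₄, ω₅}  = {ω₅} ∪ {ω₄}
  {ω₄, ω₆}  = {ω₆} ∪ {ω₄}
  {ω₁, ω₂, ω₃}  = {ω₁, ω₂} ∪ {ω₃}
  {ω₁, ω₂, ω₆}  = {ω₁, ω₂} ∪ {ω₆}
  {ω₁, ω₃, ω₆}  = {ω₁} ∪ {ω₃, ω₆}
  {ω₁, ω₄, ω₅}  = {ω₅} ∪ {ω₁, ω₄}
  {ω₁, ω₄, ω₆}  = {ω₆} ∪ {ω₁, ω₄}
  {ω₁, ω₅, ω₆}  = {ω₅, ω₆} ∪ {ω₁}
  {ω₂, ω₃, ω₄}  = {ω₃, ω₄} ∪ {ω₂}
  {ω₂, ω₃, ω₅}  = {ω₂, ω₅} ∪ {ω₃}
  {ω₂, ω₃, ω₆}  = {ω₂} ∪ {ω₃, ω₆}
  {ω₂, ω₄, ω₅}  = {ω₂, ω₅} ∪ {ω₄}
  {ω₃, ω₄, ω₅}  = {ω₃, ω₄} ∪ {ω₅}
  {ω₄, ω₅, ω₆}  = {ω₅, ω₆} ∪ {ω₄}
  {ω₁, ω₂, ω₃, ω₅}  = {ω₃} ∪ {ω₁, ω₂, ω₅}
  {ω₁, ω₂, ω₃, ω₆}  = {ω₁, ω₂} ∪ {ω₃, ω₆}
  {ω₁, ω₂, ω₄, ω₆}  = {ω₆} ∪ {ω₁, ω₂, ω₄}
  {ω₁, ω₃, ω₄, ω₅}  = {ω₅} ∪ {ω₁, ω₃, ω₄}
  {ω₁, ω₃, ω₅, ω₆}  = {ω₁} ∪ {ω₃, ω₅, ω₆}
  {ω₁, ω₄, ω₅, ω₆}  = {ω₅, ω₆} ∪ {ω₁, ω₄}
  {ω₂, ω₃, ω₄, ω₅}  = {ω₂, ω₅} ∪ {ω₃, ω₄}
  {ω₂, ω₃, ω₄, ω₆}  = {ω₂} ∪ {ω₃, ω₄, ω₆}
  {ω₂, ω₄, ω₅, ω₆}  = {ω₂, ω₅, ω₆} ∪ {ω₄}
Pass 5. New:
  {ω₁, ω₃, ω₅}  = {ω₁, ω₃} ∪ {ω₁, ω₅}
  {ω₂, ω₄, ω₆}  = {ω₂} ∪ {ω₄, ω₆}
After Pass 6 the family is unchanged; done.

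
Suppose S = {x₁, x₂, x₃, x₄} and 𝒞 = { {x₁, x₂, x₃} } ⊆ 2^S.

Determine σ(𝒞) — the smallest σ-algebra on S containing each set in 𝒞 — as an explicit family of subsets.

|σ(𝒞)| = 4.  σ(𝒞) = { ∅, {x₄}, {x₁, x₂, x₃}, S }

Working:
Seed the family with 𝒞 together with ∅ and S: { ∅, {x₁, x₂, x₃}, S }.
Iteration 1. New:
  {x₄}  = complement {x₁, x₂, x₃}
  — 4 sets.
After Iteration 2 the family is unchanged; done.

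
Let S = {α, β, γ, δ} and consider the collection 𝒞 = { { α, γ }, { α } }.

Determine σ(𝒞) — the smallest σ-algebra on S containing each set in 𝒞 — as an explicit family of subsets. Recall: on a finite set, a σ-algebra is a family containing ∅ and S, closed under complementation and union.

Take S₀ = 𝒞 ∪ {∅, S} = { ∅, { α }, { α, γ }, S }.
Step 1: +2 →
  { β, δ }  = ᶜ of { α, γ }
  { β, γ, δ }  = ᶜ of { α }
  |family| = 6
Step 2 adds 1:
  { α, β, δ }  = { β, δ } ∪ { α }
  |family| = 7
Step 3 adds 1:
  { γ }  = ᶜ of { α, β, δ }
  |family| = 8
Step 4: closed — nothing new.

σ(𝒞) = { ∅, { α }, { γ }, { α, γ }, { β, δ }, { α, β, δ }, { β, γ, δ }, S }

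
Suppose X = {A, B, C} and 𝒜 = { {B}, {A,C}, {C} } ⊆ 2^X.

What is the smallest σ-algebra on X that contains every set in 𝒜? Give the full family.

Answer: σ(𝒜) = { ∅, {A}, {B}, {C}, {A,B}, {A,C}, {B,C}, X }

Trace:
Take S₀ = 𝒜 ∪ {∅, X} = { ∅, {B}, {C}, {A,C}, X }.
Step 1 (2 new):
  {A,B}  = {C}ᶜ
  {B,C}  = {C} ∪ {B}
Step 2. New:
  {A}  = {B,C}ᶜ
Step 3 adds nothing — fixpoint reached.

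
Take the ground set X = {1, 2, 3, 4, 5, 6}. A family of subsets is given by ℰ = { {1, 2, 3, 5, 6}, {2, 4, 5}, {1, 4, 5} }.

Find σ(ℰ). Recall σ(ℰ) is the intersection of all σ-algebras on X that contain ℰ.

Seed the family with ℰ together with ∅ and X: { {}, {1, 4, 5}, {2, 4, 5}, {1, 2, 3, 5, 6}, X }.
Iteration 1 (4 new):
  {4}  = {1, 2, 3, 5, 6}ᶜ
  {1, 3, 6}  = {2, 4, 5}ᶜ
  {2, 3, 6}  = {1, 4, 5}ᶜ
  {1, 2, 4, 5}  = {1, 4, 5} ∪ {2, 4, 5}
  [9 total]
Iteration 2. New:
  {3, 6}  = {1, 2, 4, 5}ᶜ
  {1, 2, 3, 6}  = {1, 3, 6} ∪ {2, 3, 6}
  {1, 3, 4, 6}  = {1, 3, 6} ∪ {4}
  {2, 3, 4, 6}  = {2, 3, 6} ∪ {4}
  {1, 3, 4, 5, 6}  = {1, 4, 5} ∪ {1, 3, 6}
  {2, 3, 4, 5, 6}  = {2, 3, 6} ∪ {2, 4, 5}
  [15 total]
Iteration 3 adds 7:
  {1}  = {2, 3, 4, 5, 6}ᶜ
  {2}  = {1, 3, 4, 5, 6}ᶜ
  {1, 5}  = {2, 3, 4, 6}ᶜ
  {2, 5}  = {1, 3, 4, 6}ᶜ
  {4, 5}  = {1, 2, 3, 6}ᶜ
  {3, 4, 6}  = {3, 6} ∪ {4}
  {1, 2, 3, 4, 6}  = {2, 3, 4, 6} ∪ {1, 3, 6}
  [22 total]
Iteration 4: +8 →
  {5}  = {1, 2, 3, 4, 6}ᶜ
  {1, 2}  = {2} ∪ {1}
  {1, 4}  = {4} ∪ {1}
  {2, 4}  = {2} ∪ {4}
  {1, 2, 5}  = {3, 4, 6}ᶜ
  {1, 3, 5, 6}  = {1, 3, 6} ∪ {1, 5}
  {2, 3, 5, 6}  = {2, 5} ∪ {2, 3, 6}
  {3, 4, 5, 6}  = {4, 5} ∪ {3, 4, 6}
  [30 total]
Iteration 5: +2 →
  {1, 2, 4}  = {1, 2} ∪ {1, 4}
  {3, 5, 6}  = {5} ∪ {3, 6}
  [32 total]
Iteration 6: already closed under ᶜ and ∪.

Therefore σ(ℰ) = { {}, {1}, {2}, {4}, {5}, {1, 2}, {1, 4}, {1, 5}, {2, 4}, {2, 5}, {3, 6}, {4, 5}, {1, 2, 4}, {1, 2, 5}, {1, 3, 6}, {1, 4, 5}, {2, 3, 6}, {2, 4, 5}, {3, 4, 6}, {3, 5, 6}, {1, 2, 3, 6}, {1, 2, 4, 5}, {1, 3, 4, 6}, {1, 3, 5, 6}, {2, 3, 4, 6}, {2, 3, 5, 6}, {3, 4, 5, 6}, {1, 2, 3, 4, 6}, {1, 2, 3, 5, 6}, {1, 3, 4, 5, 6}, {2, 3, 4, 5, 6}, X } (|σ(ℰ)| = 32).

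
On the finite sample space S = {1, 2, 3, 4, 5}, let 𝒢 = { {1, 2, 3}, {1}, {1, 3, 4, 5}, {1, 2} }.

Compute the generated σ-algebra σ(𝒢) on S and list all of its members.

Take S₀ = 𝒢 ∪ {∅, S} = { ∅, {1}, {1, 2}, {1, 2, 3}, {1, 3, 4, 5}, S }.
Step 1: 4 new —
  {2}  = {1, 3, 4, 5}ᶜ
  {4, 5}  = {1, 2, 3}ᶜ
  {3, 4, 5}  = {1, 2}ᶜ
  {2, 3, 4, 5}  = {1}ᶜ
  [10 total]
Step 2: +3 →
  {1, 4, 5}  = {4, 5} ∪ {1}
  {2, 4, 5}  = {2} ∪ {4, 5}
  {1, 2, 4, 5}  = {1, 2} ∪ {4, 5}
  [13 total]
Step 3. New:
  {3}  = {1, 2, 4, 5}ᶜ
  {1, 3}  = {2, 4, 5}ᶜ
  {2, 3}  = {1, 4, 5}ᶜ
  [16 total]
Step 4: stable.

|σ(𝒢)| = 16.  σ(𝒢) = { ∅, {1}, {2}, {3}, {1, 2}, {1, 3}, {2, 3}, {4, 5}, {1, 2, 3}, {1, 4, 5}, {2, 4, 5}, {3, 4, 5}, {1, 2, 4, 5}, {1, 3, 4, 5}, {2, 3, 4, 5}, S }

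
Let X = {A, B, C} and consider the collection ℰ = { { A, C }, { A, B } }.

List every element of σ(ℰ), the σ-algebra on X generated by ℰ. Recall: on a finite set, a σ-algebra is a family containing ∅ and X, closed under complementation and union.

Seed the family with ℰ together with ∅ and X: { {}, { A, B }, { A, C }, X }.
Iteration 1. New:
  { B }  = { A, C }ᶜ
  { C }  = { A, B }ᶜ
  [6 total]
Iteration 2 adds 1:
  { B, C }  = { C } ∪ { B }
  [7 total]
Iteration 3. New:
  { A }  = { B, C }ᶜ
  [8 total]
Iteration 4 adds nothing — fixpoint reached.

Therefore σ(ℰ) = { {}, { A }, { B }, { C }, { A, B }, { A, C }, { B, C }, X } (|σ(ℰ)| = 8).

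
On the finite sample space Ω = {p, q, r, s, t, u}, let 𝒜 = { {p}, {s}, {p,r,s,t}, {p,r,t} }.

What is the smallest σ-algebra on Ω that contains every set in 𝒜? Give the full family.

Answer: σ(𝒜) = { ∅, {p}, {s}, {p,s}, {q,u}, {r,t}, {p,q,u}, {p,r,t}, {q,s,u}, {r,s,t}, {p,q,s,u}, {p,r,s,t}, {q,r,t,u}, {p,q,r,t,u}, {q,r,s,t,u}, Ω }

Derivation:
Begin from { ∅, {p}, {s}, {p,r,t}, {p,r,s,t}, Ω } (that is, 𝒜 plus ∅ and Ω).
Step 1: 5 new —
  {p,s}  = {s} ∪ {p}
  {q,u}  = ᶜ of {p,r,s,t}
  {q,s,u}  = ᶜ of {p,r,t}
  {p,q,r,t,u}  = ᶜ of {s}
  {q,r,s,t,u}  = ᶜ of {p}
  [11 total]
Step 2 (3 new):
  {p,q,u}  = {p} ∪ {q,u}
  {p,q,s,u}  = {q,s,u} ∪ {p}
  {q,r,t,u}  = ᶜ of {p,s}
  [14 total]
Step 3: 2 new —
  {r,t}  = ᶜ of {p,q,s,u}
  {r,s,t}  = ᶜ of {p,q,u}
  [16 total]
Step 4: no new sets; the family is a σ-algebra.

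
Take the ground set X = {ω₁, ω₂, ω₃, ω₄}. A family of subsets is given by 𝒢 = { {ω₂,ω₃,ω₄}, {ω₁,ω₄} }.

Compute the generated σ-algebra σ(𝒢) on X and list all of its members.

Seed the family with 𝒢 together with ∅ and X: { {}, {ω₁,ω₄}, {ω₂,ω₃,ω₄}, X }.
Round 1. New:
  {ω₁}  = complement {ω₂,ω₃,ω₄}
  {ω₂,ω₃}  = complement {ω₁,ω₄}
  [6 total]
Round 2: +1 →
  {ω₁,ω₂,ω₃}  = {ω₂,ω₃} ∪ {ω₁}
  [7 total]
Round 3: +1 →
  {ω₄}  = complement {ω₁,ω₂,ω₃}
  [8 total]
Round 4: stable.

σ(𝒢) = { {}, {ω₁}, {ω₄}, {ω₁,ω₄}, {ω₂,ω₃}, {ω₁,ω₂,ω₃}, {ω₂,ω₃,ω₄}, X }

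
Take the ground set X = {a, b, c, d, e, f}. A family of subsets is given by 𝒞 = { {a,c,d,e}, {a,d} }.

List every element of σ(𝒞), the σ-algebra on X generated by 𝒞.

Seed the family with 𝒞 together with ∅ and X: { {}, {a,d}, {a,c,d,e}, X }.
Round 1. New:
  {b,f}  = {a,c,d,e}ᶜ
  {b,c,e,f}  = {a,d}ᶜ
Round 2: +1 →
  {a,b,d,f}  = {a,d} ∪ {b,f}
Round 3: 1 new —
  {c,e}  = {a,b,d,f}ᶜ
Round 4: no new sets; the family is a σ-algebra.

|σ(𝒞)| = 8.  σ(𝒞) = { {}, {a,d}, {b,f}, {c,e}, {a,b,d,f}, {a,c,d,e}, {b,c,e,f}, X }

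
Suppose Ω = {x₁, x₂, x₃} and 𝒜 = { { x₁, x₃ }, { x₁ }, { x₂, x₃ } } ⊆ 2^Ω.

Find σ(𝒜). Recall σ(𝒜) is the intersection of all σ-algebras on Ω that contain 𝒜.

Answer: σ(𝒜) = { ∅, { x₁ }, { x₂ }, { x₃ }, { x₁, x₂ }, { x₁, x₃ }, { x₂, x₃ }, Ω }

Derivation:
Seed the family with 𝒜 together with ∅ and Ω: { ∅, { x₁ }, { x₁, x₃ }, { x₂, x₃ }, Ω }.
Step 1 (1 new):
  { x₂ }  = { x₁, x₃ }ᶜ
Step 2 (1 new):
  { x₁, x₂ }  = { x₂ } ∪ { x₁ }
Step 3: +1 →
  { x₃ }  = { x₁, x₂ }ᶜ
Step 4: already closed under ᶜ and ∪.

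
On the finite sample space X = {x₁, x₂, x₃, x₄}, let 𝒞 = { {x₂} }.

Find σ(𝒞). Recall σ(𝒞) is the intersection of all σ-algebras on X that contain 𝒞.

σ(𝒞) (4 sets): { {}, {x₂}, {x₁,x₃,x₄}, X }

Derivation:
Initial family (3 sets): { {}, {x₂}, X }.
Step 1: 1 new —
  {x₁,x₃,x₄}  = {x₂}ᶜ
  (now 4)
After Step 2 the family is unchanged; done.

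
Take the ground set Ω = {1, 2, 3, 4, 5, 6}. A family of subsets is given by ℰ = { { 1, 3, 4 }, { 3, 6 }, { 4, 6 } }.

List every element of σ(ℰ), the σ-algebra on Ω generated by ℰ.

Seed the family with ℰ together with ∅ and Ω: { {}, { 3, 6 }, { 4, 6 }, { 1, 3, 4 }, Ω }.
Round 1 adds 5:
  { 2, 5, 6 }  = complement { 1, 3, 4 }
  { 3, 4, 6 }  = { 3, 6 } ∪ { 4, 6 }
  { 1, 2, 3, 5 }  = complement { 4, 6 }
  { 1, 2, 4, 5 }  = complement { 3, 6 }
  { 1, 3, 4, 6 }  = { 1, 3, 4 } ∪ { 3, 6 }
Round 2 (8 new):
  { 2, 5 }  = complement { 1, 3, 4, 6 }
  { 1, 2, 5 }  = complement { 3, 4, 6 }
  { 2, 3, 5, 6 }  = { 2, 5, 6 } ∪ { 3, 6 }
  { 2, 4, 5, 6 }  = { 2, 5, 6 } ∪ { 4, 6 }
  { 1, 2, 3, 4, 5 }  = { 1, 2, 4, 5 } ∪ { 1, 3, 4 }
  { 1, 2, 3, 5, 6 }  = { 2, 5, 6 } ∪ { 1, 2, 3, 5 }
  { 1, 2, 4, 5, 6 }  = { 2, 5, 6 } ∪ { 1, 2, 4, 5 }
  { 2, 3, 4, 5, 6 }  = { 2, 5, 6 } ∪ { 3, 4, 6 }
Round 3 (7 new):
  { 1 }  = complement { 2, 3, 4, 5, 6 }
  { 3 }  = complement { 1, 2, 4, 5, 6 }
  { 4 }  = complement { 1, 2, 3, 5, 6 }
  { 6 }  = complement { 1, 2, 3, 4, 5 }
  { 1, 3 }  = complement { 2, 4, 5, 6 }
  { 1, 4 }  = complement { 2, 3, 5, 6 }
  { 1, 2, 5, 6 }  = { 1, 2, 5 } ∪ { 2, 5, 6 }
Round 4 adds 6:
  { 1, 6 }  = { 1 } ∪ { 6 }
  { 3, 4 }  = complement { 1, 2, 5, 6 }
  { 1, 3, 6 }  = { 1 } ∪ { 3, 6 }
  { 1, 4, 6 }  = { 1 } ∪ { 4, 6 }
  { 2, 3, 5 }  = { 2, 5 } ∪ { 3 }
  { 2, 4, 5 }  = { 2, 5 } ∪ { 4 }
Round 5. New:
  { 2, 3, 4, 5 }  = complement { 1, 6 }
Round 6: stable.

Therefore σ(ℰ) = { {}, { 1 }, { 3 }, { 4 }, { 6 }, { 1, 3 }, { 1, 4 }, { 1, 6 }, { 2, 5 }, { 3, 4 }, { 3, 6 }, { 4, 6 }, { 1, 2, 5 }, { 1, 3, 4 }, { 1, 3, 6 }, { 1, 4, 6 }, { 2, 3, 5 }, { 2, 4, 5 }, { 2, 5, 6 }, { 3, 4, 6 }, { 1, 2, 3, 5 }, { 1, 2, 4, 5 }, { 1, 2, 5, 6 }, { 1, 3, 4, 6 }, { 2, 3, 4, 5 }, { 2, 3, 5, 6 }, { 2, 4, 5, 6 }, { 1, 2, 3, 4, 5 }, { 1, 2, 3, 5, 6 }, { 1, 2, 4, 5, 6 }, { 2, 3, 4, 5, 6 }, Ω } (|σ(ℰ)| = 32).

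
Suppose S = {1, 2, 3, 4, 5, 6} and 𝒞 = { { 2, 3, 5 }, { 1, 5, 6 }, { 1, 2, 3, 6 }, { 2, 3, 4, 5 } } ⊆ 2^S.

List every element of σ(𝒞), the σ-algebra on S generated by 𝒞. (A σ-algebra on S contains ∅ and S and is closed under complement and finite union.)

σ(𝒞) = { ∅, { 4 }, { 5 }, { 1, 6 }, { 2, 3 }, { 4, 5 }, { 1, 4, 6 }, { 1, 5, 6 }, { 2, 3, 4 }, { 2, 3, 5 }, { 1, 2, 3, 6 }, { 1, 4, 5, 6 }, { 2, 3, 4, 5 }, { 1, 2, 3, 4, 6 }, { 1, 2, 3, 5, 6 }, S }

Working:
Take S₀ = 𝒞 ∪ {∅, S} = { ∅, { 1, 5, 6 }, { 2, 3, 5 }, { 1, 2, 3, 6 }, { 2, 3, 4, 5 }, S }.
Step 1 adds 5:
  { 1, 6 }  = { 2, 3, 4, 5 }ᶜ
  { 4, 5 }  = { 1, 2, 3, 6 }ᶜ
  { 1, 4, 6 }  = { 2, 3, 5 }ᶜ
  { 2, 3, 4 }  = { 1, 5, 6 }ᶜ
  { 1, 2, 3, 5, 6 }  = { 2, 3, 5 } ∪ { 1, 5, 6 }
  — 11 sets.
Step 2: +3 →
  { 4 }  = { 1, 2, 3, 5, 6 }ᶜ
  { 1, 4, 5, 6 }  = { 1, 6 } ∪ { 4, 5 }
  { 1, 2, 3, 4, 6 }  = { 2, 3, 4 } ∪ { 1, 6 }
  — 14 sets.
Step 3 (2 new):
  { 5 }  = { 1, 2, 3, 4, 6 }ᶜ
  { 2, 3 }  = { 1, 4, 5, 6 }ᶜ
  — 16 sets.
Step 4: no new sets; the family is a σ-algebra.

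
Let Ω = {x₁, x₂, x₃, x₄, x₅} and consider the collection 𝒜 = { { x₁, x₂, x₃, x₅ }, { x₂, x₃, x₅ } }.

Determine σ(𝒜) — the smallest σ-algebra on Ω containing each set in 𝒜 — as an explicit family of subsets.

|σ(𝒜)| = 8.  σ(𝒜) = { {  }, { x₁ }, { x₄ }, { x₁, x₄ }, { x₂, x₃, x₅ }, { x₁, x₂, x₃, x₅ }, { x₂, x₃, x₄, x₅ }, Ω }

Working:
Start: 𝒜 ∪ {∅, Ω} = { {  }, { x₂, x₃, x₅ }, { x₁, x₂, x₃, x₅ }, Ω }.
Round 1 (2 new):
  { x₄ }  = { x₁, x₂, x₃, x₅ }ᶜ
  { x₁, x₄ }  = { x₂, x₃, x₅ }ᶜ
  (now 6)
Round 2: +1 →
  { x₂, x₃, x₄, x₅ }  = { x₂, x₃, x₅ } ∪ { x₄ }
  (now 7)
Round 3 (1 new):
  { x₁ }  = { x₂, x₃, x₄, x₅ }ᶜ
  (now 8)
Round 4 adds nothing — fixpoint reached.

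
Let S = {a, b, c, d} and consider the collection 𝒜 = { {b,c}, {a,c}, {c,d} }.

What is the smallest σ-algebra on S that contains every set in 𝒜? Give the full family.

Answer: σ(𝒜) = { ∅, {a}, {b}, {c}, {d}, {a,b}, {a,c}, {a,d}, {b,c}, {b,d}, {c,d}, {a,b,c}, {a,b,d}, {a,c,d}, {b,c,d}, S }

Check:
Take S₀ = 𝒜 ∪ {∅, S} = { ∅, {a,c}, {b,c}, {c,d}, S }.
Step 1. New:
  {a,b}  = ᶜ of {c,d}
  {a,d}  = ᶜ of {b,c}
  {b,d}  = ᶜ of {a,c}
  {a,b,c}  = {b,c} ∪ {a,c}
  {a,c,d}  = {c,d} ∪ {a,c}
  {b,c,d}  = {c,d} ∪ {b,c}
Step 2: +4 →
  {a}  = ᶜ of {b,c,d}
  {b}  = ᶜ of {a,c,d}
  {d}  = ᶜ of {a,b,c}
  {a,b,d}  = {a,b} ∪ {a,d}
Step 3: +1 →
  {c}  = ᶜ of {a,b,d}
Step 4 adds nothing — fixpoint reached.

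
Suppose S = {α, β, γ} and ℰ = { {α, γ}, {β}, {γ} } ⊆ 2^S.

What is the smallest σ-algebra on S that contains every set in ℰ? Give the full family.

σ(ℰ) (8 sets): { {}, {α}, {β}, {γ}, {α, β}, {α, γ}, {β, γ}, S }

Derivation:
Take S₀ = ℰ ∪ {∅, S} = { {}, {β}, {γ}, {α, γ}, S }.
Pass 1: 2 new —
  {α, β}  = ᶜ of {γ}
  {β, γ}  = {γ} ∪ {β}
  — 7 sets.
Pass 2 adds 1:
  {α}  = ᶜ of {β, γ}
  — 8 sets.
Pass 3: no new sets; the family is a σ-algebra.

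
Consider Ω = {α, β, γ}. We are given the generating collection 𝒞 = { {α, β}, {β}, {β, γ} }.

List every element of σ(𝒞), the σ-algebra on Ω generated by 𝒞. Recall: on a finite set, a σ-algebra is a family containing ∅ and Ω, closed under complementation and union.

|σ(𝒞)| = 8.  σ(𝒞) = { {}, {α}, {β}, {γ}, {α, β}, {α, γ}, {β, γ}, Ω }

Derivation:
Begin from { {}, {β}, {α, β}, {β, γ}, Ω } (that is, 𝒞 plus ∅ and Ω).
Pass 1 adds 3:
  {α}  = complement {β, γ}
  {γ}  = complement {α, β}
  {α, γ}  = complement {β}
Pass 2 adds nothing — fixpoint reached.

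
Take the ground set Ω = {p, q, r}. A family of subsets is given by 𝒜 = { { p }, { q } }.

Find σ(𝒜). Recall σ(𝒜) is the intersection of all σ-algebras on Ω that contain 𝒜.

σ(𝒜) (8 sets): { {}, { p }, { q }, { r }, { p, q }, { p, r }, { q, r }, Ω }

Derivation:
Start: 𝒜 ∪ {∅, Ω} = { {}, { p }, { q }, Ω }.
Step 1: +3 →
  { p, q }  = { p } ∪ { q }
  { p, r }  = Ω∖{ q }
  { q, r }  = Ω∖{ p }
  |family| = 7
Step 2. New:
  { r }  = Ω∖{ p, q }
  |family| = 8
After Step 3 the family is unchanged; done.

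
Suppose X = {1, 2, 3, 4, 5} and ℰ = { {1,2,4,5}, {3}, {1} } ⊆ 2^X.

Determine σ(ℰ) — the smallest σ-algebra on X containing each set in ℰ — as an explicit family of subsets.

Initial family (5 sets): { ∅, {1}, {3}, {1,2,4,5}, X }.
Iteration 1 (2 new):
  {1,3}  = {3} ∪ {1}
  {2,3,4,5}  = complement {1}
  (now 7)
Iteration 2 adds 1:
  {2,4,5}  = complement {1,3}
  (now 8)
Iteration 3: already closed under ᶜ and ∪.

σ(ℰ) = { ∅, {1}, {3}, {1,3}, {2,4,5}, {1,2,4,5}, {2,3,4,5}, X }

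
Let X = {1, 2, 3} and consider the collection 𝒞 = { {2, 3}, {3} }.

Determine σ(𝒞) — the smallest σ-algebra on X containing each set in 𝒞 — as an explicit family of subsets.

|σ(𝒞)| = 8.  σ(𝒞) = { {}, {1}, {2}, {3}, {1, 2}, {1, 3}, {2, 3}, X }

Trace:
Start: 𝒞 ∪ {∅, X} = { {}, {3}, {2, 3}, X }.
Round 1. New:
  {1}  = complement {2, 3}
  {1, 2}  = complement {3}
  — 6 sets.
Round 2: 1 new —
  {1, 3}  = {3} ∪ {1}
  — 7 sets.
Round 3 (1 new):
  {2}  = complement {1, 3}
  — 8 sets.
Round 4 adds nothing — fixpoint reached.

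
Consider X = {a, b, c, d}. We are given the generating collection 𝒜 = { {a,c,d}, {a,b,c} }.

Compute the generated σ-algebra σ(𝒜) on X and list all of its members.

|σ(𝒜)| = 8.  σ(𝒜) = { {}, {b}, {d}, {a,c}, {b,d}, {a,b,c}, {a,c,d}, X }

Trace:
Begin from { {}, {a,b,c}, {a,c,d}, X } (that is, 𝒜 plus ∅ and X).
Round 1. New:
  {b}  = ᶜ of {a,c,d}
  {d}  = ᶜ of {a,b,c}
  — 6 sets.
Round 2. New:
  {b,d}  = {d} ∪ {b}
  — 7 sets.
Round 3 adds 1:
  {a,c}  = ᶜ of {b,d}
  — 8 sets.
Round 4: no new sets; the family is a σ-algebra.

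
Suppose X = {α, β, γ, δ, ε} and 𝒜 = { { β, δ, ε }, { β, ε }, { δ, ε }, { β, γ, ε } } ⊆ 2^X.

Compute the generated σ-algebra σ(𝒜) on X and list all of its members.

σ(𝒜) = { ∅, { α }, { β }, { γ }, { δ }, { ε }, { α, β }, { α, γ }, { α, δ }, { α, ε }, { β, γ }, { β, δ }, { β, ε }, { γ, δ }, { γ, ε }, { δ, ε }, { α, β, γ }, { α, β, δ }, { α, β, ε }, { α, γ, δ }, { α, γ, ε }, { α, δ, ε }, { β, γ, δ }, { β, γ, ε }, { β, δ, ε }, { γ, δ, ε }, { α, β, γ, δ }, { α, β, γ, ε }, { α, β, δ, ε }, { α, γ, δ, ε }, { β, γ, δ, ε }, X }

Trace:
Initial family (6 sets): { ∅, { β, ε }, { δ, ε }, { β, γ, ε }, { β, δ, ε }, X }.
Iteration 1. New:
  { α, γ }  = complement { β, δ, ε }
  { α, δ }  = complement { β, γ, ε }
  { α, β, γ }  = complement { δ, ε }
  { α, γ, δ }  = complement { β, ε }
  { β, γ, δ, ε }  = { δ, ε } ∪ { β, γ, ε }
  [11 total]
Iteration 2. New:
  { α }  = complement { β, γ, δ, ε }
  { α, δ, ε }  = { δ, ε } ∪ { α, δ }
  { α, β, γ, δ }  = { α, β, γ } ∪ { α, γ, δ }
  { α, β, γ, ε }  = { β, ε } ∪ { α, β, γ }
  { α, β, δ, ε }  = { β, ε } ∪ { α, δ }
  { α, γ, δ, ε }  = { δ, ε } ∪ { α, γ, δ }
  [17 total]
Iteration 3. New:
  { β }  = complement { α, γ, δ, ε }
  { γ }  = complement { α, β, δ, ε }
  { δ }  = complement { α, β, γ, ε }
  { ε }  = complement { α, β, γ, δ }
  { β, γ }  = complement { α, δ, ε }
  { α, β, ε }  = { β, ε } ∪ { α }
  [23 total]
Iteration 4 adds 9:
  { α, β }  = { β } ∪ { α }
  { α, ε }  = { ε } ∪ { α }
  { β, δ }  = { β } ∪ { δ }
  { γ, δ }  = complement { α, β, ε }
  { γ, ε }  = { ε } ∪ { γ }
  { α, β, δ }  = { β } ∪ { α, δ }
  { α, γ, ε }  = { ε } ∪ { α, γ }
  { β, γ, δ }  = { β, γ } ∪ { δ }
  { γ, δ, ε }  = { δ, ε } ∪ { γ }
  [32 total]
Iteration 5: stable.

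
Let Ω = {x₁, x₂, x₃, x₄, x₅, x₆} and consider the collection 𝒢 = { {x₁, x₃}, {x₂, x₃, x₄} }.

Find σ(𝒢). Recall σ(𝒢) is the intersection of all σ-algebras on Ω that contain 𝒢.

σ(𝒢) (16 sets): { ∅, {x₁}, {x₃}, {x₁, x₃}, {x₂, x₄}, {x₅, x₆}, {x₁, x₂, x₄}, {x₁, x₅, x₆}, {x₂, x₃, x₄}, {x₃, x₅, x₆}, {x₁, x₂, x₃, x₄}, {x₁, x₃, x₅, x₆}, {x₂, x₄, x₅, x₆}, {x₁, x₂, x₄, x₅, x₆}, {x₂, x₃, x₄, x₅, x₆}, Ω }

Derivation:
Begin from { ∅, {x₁, x₃}, {x₂, x₃, x₄}, Ω } (that is, 𝒢 plus ∅ and Ω).
Round 1. New:
  {x₁, x₅, x₆}  = Ω∖{x₂, x₃, x₄}
  {x₁, x₂, x₃, x₄}  = {x₁, x₃} ∪ {x₂, x₃, x₄}
  {x₂, x₄, x₅, x₆}  = Ω∖{x₁, x₃}
  (now 7)
Round 2: +4 →
  {x₅, x₆}  = Ω∖{x₁, x₂, x₃, x₄}
  {x₁, x₃, x₅, x₆}  = {x₁, x₅, x₆} ∪ {x₁, x₃}
  {x₁, x₂, x₄, x₅, x₆}  = {x₂, x₄, x₅, x₆} ∪ {x₁, x₅, x₆}
  {x₂, x₃, x₄, x₅, x₆}  = {x₂, x₄, x₅, x₆} ∪ {x₂, x₃, x₄}
  (now 11)
Round 3 adds 3:
  {x₁}  = Ω∖{x₂, x₃, x₄, x₅, x₆}
  {x₃}  = Ω∖{x₁, x₂, x₄, x₅, x₆}
  {x₂, x₄}  = Ω∖{x₁, x₃, x₅, x₆}
  (now 14)
Round 4: +2 →
  {x₁, x₂, x₄}  = {x₂, x₄} ∪ {x₁}
  {x₃, x₅, x₆}  = {x₃} ∪ {x₅, x₆}
  (now 16)
Round 5: stable.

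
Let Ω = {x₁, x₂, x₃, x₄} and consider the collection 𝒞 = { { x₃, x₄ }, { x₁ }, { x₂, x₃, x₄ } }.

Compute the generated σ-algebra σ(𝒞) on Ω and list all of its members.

σ(𝒞) (8 sets): { ∅, { x₁ }, { x₂ }, { x₁, x₂ }, { x₃, x₄ }, { x₁, x₃, x₄ }, { x₂, x₃, x₄ }, Ω }

Working:
Seed the family with 𝒞 together with ∅ and Ω: { ∅, { x₁ }, { x₃, x₄ }, { x₂, x₃, x₄ }, Ω }.
Round 1 adds 2:
  { x₁, x₂ }  = Ω∖{ x₃, x₄ }
  { x₁, x₃, x₄ }  = { x₃, x₄ } ∪ { x₁ }
Round 2 adds 1:
  { x₂ }  = Ω∖{ x₁, x₃, x₄ }
Round 3: stable.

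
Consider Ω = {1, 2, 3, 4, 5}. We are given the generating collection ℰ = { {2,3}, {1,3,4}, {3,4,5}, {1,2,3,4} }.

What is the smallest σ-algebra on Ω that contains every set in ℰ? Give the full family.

Take S₀ = ℰ ∪ {∅, Ω} = { {}, {2,3}, {1,3,4}, {3,4,5}, {1,2,3,4}, Ω }.
Step 1: 6 new —
  {5}  = ᶜ of {1,2,3,4}
  {1,2}  = ᶜ of {3,4,5}
  {2,5}  = ᶜ of {1,3,4}
  {1,4,5}  = ᶜ of {2,3}
  {1,3,4,5}  = {3,4,5} ∪ {1,3,4}
  {2,3,4,5}  = {3,4,5} ∪ {2,3}
  [12 total]
Step 2 (6 new):
  {1}  = ᶜ of {2,3,4,5}
  {2}  = ᶜ of {1,3,4,5}
  {1,2,3}  = {1,2} ∪ {2,3}
  {1,2,5}  = {2,5} ∪ {1,2}
  {2,3,5}  = {2,5} ∪ {2,3}
  {1,2,4,5}  = {1,4,5} ∪ {2,5}
  [18 total]
Step 3 adds 6:
  {3}  = ᶜ of {1,2,4,5}
  {1,4}  = ᶜ of {2,3,5}
  {1,5}  = {5} ∪ {1}
  {3,4}  = ᶜ of {1,2,5}
  {4,5}  = ᶜ of {1,2,3}
  {1,2,3,5}  = {2,5} ∪ {1,2,3}
  [24 total]
Step 4 adds 7:
  {4}  = ᶜ of {1,2,3,5}
  {1,3}  = {3} ∪ {1}
  {3,5}  = {5} ∪ {3}
  {1,2,4}  = {1,2} ∪ {1,4}
  {1,3,5}  = {3} ∪ {1,5}
  {2,3,4}  = ᶜ of {1,5}
  {2,4,5}  = {2,5} ∪ {4,5}
  [31 total]
Step 5: +1 →
  {2,4}  = ᶜ of {1,3,5}
  [32 total]
Step 6: no new sets; the family is a σ-algebra.

σ(ℰ) = { {}, {1}, {2}, {3}, {4}, {5}, {1,2}, {1,3}, {1,4}, {1,5}, {2,3}, {2,4}, {2,5}, {3,4}, {3,5}, {4,5}, {1,2,3}, {1,2,4}, {1,2,5}, {1,3,4}, {1,3,5}, {1,4,5}, {2,3,4}, {2,3,5}, {2,4,5}, {3,4,5}, {1,2,3,4}, {1,2,3,5}, {1,2,4,5}, {1,3,4,5}, {2,3,4,5}, Ω }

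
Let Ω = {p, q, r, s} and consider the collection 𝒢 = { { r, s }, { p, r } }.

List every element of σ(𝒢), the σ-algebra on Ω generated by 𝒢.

|σ(𝒢)| = 16.  σ(𝒢) = { {}, { p }, { q }, { r }, { s }, { p, q }, { p, r }, { p, s }, { q, r }, { q, s }, { r, s }, { p, q, r }, { p, q, s }, { p, r, s }, { q, r, s }, Ω }

Check:
Start: 𝒢 ∪ {∅, Ω} = { {}, { p, r }, { r, s }, Ω }.
Pass 1: +3 →
  { p, q }  = Ω∖{ r, s }
  { q, s }  = Ω∖{ p, r }
  { p, r, s }  = { p, r } ∪ { r, s }
  (now 7)
Pass 2 (4 new):
  { q }  = Ω∖{ p, r, s }
  { p, q, r }  = { p, q } ∪ { p, r }
  { p, q, s }  = { p, q } ∪ { q, s }
  { q, r, s }  = { r, s } ∪ { q, s }
  (now 11)
Pass 3 (3 new):
  { p }  = Ω∖{ q, r, s }
  { r }  = Ω∖{ p, q, s }
  { s }  = Ω∖{ p, q, r }
  (now 14)
Pass 4: 2 new —
  { p, s }  = { s } ∪ { p }
  { q, r }  = { r } ∪ { q }
  (now 16)
Pass 5 adds nothing — fixpoint reached.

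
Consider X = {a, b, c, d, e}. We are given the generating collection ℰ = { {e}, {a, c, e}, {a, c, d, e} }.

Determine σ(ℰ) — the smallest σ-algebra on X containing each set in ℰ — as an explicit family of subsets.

Start: ℰ ∪ {∅, X} = { ∅, {e}, {a, c, e}, {a, c, d, e}, X }.
Round 1: +3 →
  {b}  = X∖{a, c, d, e}
  {b, d}  = X∖{a, c, e}
  {a, b, c, d}  = X∖{e}
Round 2. New:
  {b, e}  = {b} ∪ {e}
  {b, d, e}  = {b, d} ∪ {e}
  {a, b, c, e}  = {a, c, e} ∪ {b}
Round 3: 3 new —
  {d}  = X∖{a, b, c, e}
  {a, c}  = X∖{b, d, e}
  {a, c, d}  = X∖{b, e}
Round 4. New:
  {d, e}  = {d} ∪ {e}
  {a, b, c}  = {a, c} ∪ {b}
Round 5 adds nothing — fixpoint reached.

Hence σ(ℰ) has 16 members: { ∅, {b}, {d}, {e}, {a, c}, {b, d}, {b, e}, {d, e}, {a, b, c}, {a, c, d}, {a, c, e}, {b, d, e}, {a, b, c, d}, {a, b, c, e}, {a, c, d, e}, X }.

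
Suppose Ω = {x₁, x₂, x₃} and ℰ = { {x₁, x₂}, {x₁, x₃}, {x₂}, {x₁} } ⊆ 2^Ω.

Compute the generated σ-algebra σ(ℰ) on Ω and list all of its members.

Answer: σ(ℰ) = { {}, {x₁}, {x₂}, {x₃}, {x₁, x₂}, {x₁, x₃}, {x₂, x₃}, Ω }

Check:
Start: ℰ ∪ {∅, Ω} = { {}, {x₁}, {x₂}, {x₁, x₂}, {x₁, x₃}, Ω }.
Step 1 adds 2:
  {x₃}  = Ω∖{x₁, x₂}
  {x₂, x₃}  = Ω∖{x₁}
  (now 8)
Step 2: no new sets; the family is a σ-algebra.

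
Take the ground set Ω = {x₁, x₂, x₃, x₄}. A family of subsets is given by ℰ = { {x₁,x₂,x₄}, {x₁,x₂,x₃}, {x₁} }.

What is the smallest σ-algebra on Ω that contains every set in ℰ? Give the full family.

Start: ℰ ∪ {∅, Ω} = { ∅, {x₁}, {x₁,x₂,x₃}, {x₁,x₂,x₄}, Ω }.
Step 1 (3 new):
  {x₃}  = {x₁,x₂,x₄}ᶜ
  {x₄}  = {x₁,x₂,x₃}ᶜ
  {x₂,x₃,x₄}  = {x₁}ᶜ
  [8 total]
Step 2: +3 →
  {x₁,x₃}  = {x₃} ∪ {x₁}
  {x₁,x₄}  = {x₄} ∪ {x₁}
  {x₃,x₄}  = {x₄} ∪ {x₃}
  [11 total]
Step 3: 4 new —
  {x₁,x₂}  = {x₃,x₄}ᶜ
  {x₂,x₃}  = {x₁,x₄}ᶜ
  {x₂,x₄}  = {x₁,x₃}ᶜ
  {x₁,x₃,x₄}  = {x₃} ∪ {x₁,x₄}
  [15 total]
Step 4: +1 →
  {x₂}  = {x₁,x₃,x₄}ᶜ
  [16 total]
Step 5: closed — nothing new.

Hence σ(ℰ) has 16 members: { ∅, {x₁}, {x₂}, {x₃}, {x₄}, {x₁,x₂}, {x₁,x₃}, {x₁,x₄}, {x₂,x₃}, {x₂,x₄}, {x₃,x₄}, {x₁,x₂,x₃}, {x₁,x₂,x₄}, {x₁,x₃,x₄}, {x₂,x₃,x₄}, Ω }.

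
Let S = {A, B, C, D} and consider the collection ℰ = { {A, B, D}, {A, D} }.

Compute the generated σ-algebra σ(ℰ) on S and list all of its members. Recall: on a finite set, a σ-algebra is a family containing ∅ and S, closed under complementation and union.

σ(ℰ) = { ∅, {B}, {C}, {A, D}, {B, C}, {A, B, D}, {A, C, D}, S }

Working:
Initial family (4 sets): { ∅, {A, D}, {A, B, D}, S }.
Pass 1: +2 →
  {C}  = ᶜ of {A, B, D}
  {B, C}  = ᶜ of {A, D}
  [6 total]
Pass 2: +1 →
  {A, C, D}  = {C} ∪ {A, D}
  [7 total]
Pass 3. New:
  {B}  = ᶜ of {A, C, D}
  [8 total]
Pass 4: closed — nothing new.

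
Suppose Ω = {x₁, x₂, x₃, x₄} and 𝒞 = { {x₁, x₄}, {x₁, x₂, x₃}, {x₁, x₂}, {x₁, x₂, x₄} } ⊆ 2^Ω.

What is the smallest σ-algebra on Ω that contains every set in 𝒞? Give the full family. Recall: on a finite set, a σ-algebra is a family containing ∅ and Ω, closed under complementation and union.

σ(𝒞) (16 sets): { {}, {x₁}, {x₂}, {x₃}, {x₄}, {x₁, x₂}, {x₁, x₃}, {x₁, x₄}, {x₂, x₃}, {x₂, x₄}, {x₃, x₄}, {x₁, x₂, x₃}, {x₁, x₂, x₄}, {x₁, x₃, x₄}, {x₂, x₃, x₄}, Ω }

Working:
Start: 𝒞 ∪ {∅, Ω} = { {}, {x₁, x₂}, {x₁, x₄}, {x₁, x₂, x₃}, {x₁, x₂, x₄}, Ω }.
Step 1 (4 new):
  {x₃}  = {x₁, x₂, x₄}ᶜ
  {x₄}  = {x₁, x₂, x₃}ᶜ
  {x₂, x₃}  = {x₁, x₄}ᶜ
  {x₃, x₄}  = {x₁, x₂}ᶜ
  [10 total]
Step 2: +2 →
  {x₁, x₃, x₄}  = {x₃, x₄} ∪ {x₁, x₄}
  {x₂, x₃, x₄}  = {x₃, x₄} ∪ {x₂, x₃}
  [12 total]
Step 3: 2 new —
  {x₁}  = {x₂, x₃, x₄}ᶜ
  {x₂}  = {x₁, x₃, x₄}ᶜ
  [14 total]
Step 4: 2 new —
  {x₁, x₃}  = {x₃} ∪ {x₁}
  {x₂, x₄}  = {x₄} ∪ {x₂}
  [16 total]
Step 5: closed — nothing new.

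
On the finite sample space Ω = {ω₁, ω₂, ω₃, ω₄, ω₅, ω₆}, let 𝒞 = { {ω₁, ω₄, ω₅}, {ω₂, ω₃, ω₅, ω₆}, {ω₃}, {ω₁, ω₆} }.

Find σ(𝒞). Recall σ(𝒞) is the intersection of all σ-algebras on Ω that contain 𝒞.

Take S₀ = 𝒞 ∪ {∅, Ω} = { ∅, {ω₃}, {ω₁, ω₆}, {ω₁, ω₄, ω₅}, {ω₂, ω₃, ω₅, ω₆}, Ω }.
Round 1: +8 →
  {ω₁, ω₄}  = ᶜ of {ω₂, ω₃, ω₅, ω₆}
  {ω₁, ω₃, ω₆}  = {ω₃} ∪ {ω₁, ω₆}
  {ω₂, ω₃, ω₆}  = ᶜ of {ω₁, ω₄, ω₅}
  {ω₁, ω₃, ω₄, ω₅}  = {ω₁, ω₄, ω₅} ∪ {ω₃}
  {ω₁, ω₄, ω₅, ω₆}  = {ω₁, ω₄, ω₅} ∪ {ω₁, ω₆}
  {ω₂, ω₃, ω₄, ω₅}  = ᶜ of {ω₁, ω₆}
  {ω₁, ω₂, ω₃, ω₅, ω₆}  = {ω₁, ω₆} ∪ {ω₂, ω₃, ω₅, ω₆}
  {ω₁, ω₂, ω₄, ω₅, ω₆}  = ᶜ of {ω₃}
  (now 14)
Round 2: +12 →
  {ω₄}  = ᶜ of {ω₁, ω₂, ω₃, ω₅, ω₆}
  {ω₂, ω₃}  = ᶜ of {ω₁, ω₄, ω₅, ω₆}
  {ω₂, ω₆}  = ᶜ of {ω₁, ω₃, ω₄, ω₅}
  {ω₁, ω₃, ω₄}  = {ω₃} ∪ {ω₁, ω₄}
  {ω₁, ω₄, ω₆}  = {ω₁, ω₆} ∪ {ω₁, ω₄}
  {ω₂, ω₄, ω₅}  = ᶜ of {ω₁, ω₃, ω₆}
  {ω₁, ω₂, ω₃, ω₆}  = {ω₁, ω₃, ω₆} ∪ {ω₂, ω₃, ω₆}
  {ω₁, ω₃, ω₄, ω₆}  = {ω₁, ω₃, ω₆} ∪ {ω₁, ω₄}
  {ω₁, ω₂, ω₃, ω₄, ω₅}  = {ω₁, ω₄, ω₅} ∪ {ω₂, ω₃, ω₄, ω₅}
  {ω₁, ω₂, ω₃, ω₄, ω₆}  = {ω₂, ω₃, ω₆} ∪ {ω₁, ω₄}
  {ω₁, ω₃, ω₄, ω₅, ω₆}  = {ω₁, ω₄, ω₅} ∪ {ω₁, ω₃, ω₆}
  {ω₂, ω₃, ω₄, ω₅, ω₆}  = {ω₂, ω₃, ω₆} ∪ {ω₂, ω₃, ω₄, ω₅}
  (now 26)
Round 3. New:
  {ω₁}  = ᶜ of {ω₂, ω₃, ω₄, ω₅, ω₆}
  {ω₂}  = ᶜ of {ω₁, ω₃, ω₄, ω₅, ω₆}
  {ω₅}  = ᶜ of {ω₁, ω₂, ω₃, ω₄, ω₆}
  {ω₆}  = ᶜ of {ω₁, ω₂, ω₃, ω₄, ω₅}
  {ω₂, ω₅}  = ᶜ of {ω₁, ω₃, ω₄, ω₆}
  {ω₃, ω₄}  = {ω₃} ∪ {ω₄}
  {ω₄, ω₅}  = ᶜ of {ω₁, ω₂, ω₃, ω₆}
  {ω₁, ω₂, ω₆}  = {ω₁, ω₆} ∪ {ω₂, ω₆}
  {ω₂, ω₃, ω₄}  = {ω₂, ω₃} ∪ {ω₄}
  {ω₂, ω₃, ω₅}  = ᶜ of {ω₁, ω₄, ω₆}
  {ω₂, ω₄, ω₆}  = {ω₂, ω₆} ∪ {ω₄}
  {ω₂, ω₅, ω₆}  = ᶜ of {ω₁, ω₃, ω₄}
  {ω₁, ω₂, ω₃, ω₄}  = {ω₁, ω₃, ω₄} ∪ {ω₂, ω₃}
  {ω₁, ω₂, ω₄, ω₅}  = {ω₁, ω₄} ∪ {ω₂, ω₄, ω₅}
  {ω₁, ω₂, ω₄, ω₆}  = {ω₁, ω₄, ω₆} ∪ {ω₂, ω₆}
  {ω₂, ω₃, ω₄, ω₆}  = {ω₂, ω₃, ω₆} ∪ {ω₄}
  {ω₂, ω₄, ω₅, ω₆}  = {ω₂, ω₄, ω₅} ∪ {ω₂, ω₆}
  (now 43)
Round 4 (19 new):
  {ω₁, ω₂}  = {ω₂} ∪ {ω₁}
  {ω₁, ω₃}  = ᶜ of {ω₂, ω₄, ω₅, ω₆}
  {ω₁, ω₅}  = ᶜ of {ω₂, ω₃, ω₄, ω₆}
  {ω₂, ω₄}  = {ω₂} ∪ {ω₄}
  {ω₃, ω₅}  = ᶜ of {ω₁, ω₂, ω₄, ω₆}
  {ω₃, ω₆}  = ᶜ of {ω₁, ω₂, ω₄, ω₅}
  {ω₄, ω₆}  = {ω₄} ∪ {ω₆}
  {ω₅, ω₆}  = ᶜ of {ω₁, ω₂, ω₃, ω₄}
  {ω₁, ω₂, ω₃}  = {ω₂, ω₃} ∪ {ω₁}
  {ω₁, ω₂, ω₄}  = {ω₂} ∪ {ω₁, ω₄}
  {ω₁, ω₂, ω₅}  = {ω₁} ∪ {ω₂, ω₅}
  {ω₁, ω₃, ω₅}  = ᶜ of {ω₂, ω₄, ω₆}
  {ω₁, ω₅, ω₆}  = ᶜ of {ω₂, ω₃, ω₄}
  {ω₃, ω₄, ω₅}  = ᶜ of {ω₁, ω₂, ω₆}
  {ω₃, ω₄, ω₆}  = {ω₃, ω₄} ∪ {ω₆}
  {ω₄, ω₅, ω₆}  = {ω₄, ω₅} ∪ {ω₆}
  {ω₁, ω₂, ω₃, ω₅}  = {ω₁} ∪ {ω₂, ω₃, ω₅}
  {ω₁, ω₂, ω₅, ω₆}  = ᶜ of {ω₃, ω₄}
  {ω₁, ω₃, ω₅, ω₆}  = {ω₁, ω₃, ω₆} ∪ {ω₅}
  (now 62)
Round 5: +2 →
  {ω₃, ω₅, ω₆}  = ᶜ of {ω₁, ω₂, ω₄}
  {ω₃, ω₄, ω₅, ω₆}  = ᶜ of {ω₁, ω₂}
  (now 64)
Round 6: no new sets; the family is a σ-algebra.

Hence σ(𝒞) has 64 members: { ∅, {ω₁}, {ω₂}, {ω₃}, {ω₄}, {ω₅}, {ω₆}, {ω₁, ω₂}, {ω₁, ω₃}, {ω₁, ω₄}, {ω₁, ω₅}, {ω₁, ω₆}, {ω₂, ω₃}, {ω₂, ω₄}, {ω₂, ω₅}, {ω₂, ω₆}, {ω₃, ω₄}, {ω₃, ω₅}, {ω₃, ω₆}, {ω₄, ω₅}, {ω₄, ω₆}, {ω₅, ω₆}, {ω₁, ω₂, ω₃}, {ω₁, ω₂, ω₄}, {ω₁, ω₂, ω₅}, {ω₁, ω₂, ω₆}, {ω₁, ω₃, ω₄}, {ω₁, ω₃, ω₅}, {ω₁, ω₃, ω₆}, {ω₁, ω₄, ω₅}, {ω₁, ω₄, ω₆}, {ω₁, ω₅, ω₆}, {ω₂, ω₃, ω₄}, {ω₂, ω₃, ω₅}, {ω₂, ω₃, ω₆}, {ω₂, ω₄, ω₅}, {ω₂, ω₄, ω₆}, {ω₂, ω₅, ω₆}, {ω₃, ω₄, ω₅}, {ω₃, ω₄, ω₆}, {ω₃, ω₅, ω₆}, {ω₄, ω₅, ω₆}, {ω₁, ω₂, ω₃, ω₄}, {ω₁, ω₂, ω₃, ω₅}, {ω₁, ω₂, ω₃, ω₆}, {ω₁, ω₂, ω₄, ω₅}, {ω₁, ω₂, ω₄, ω₆}, {ω₁, ω₂, ω₅, ω₆}, {ω₁, ω₃, ω₄, ω₅}, {ω₁, ω₃, ω₄, ω₆}, {ω₁, ω₃, ω₅, ω₆}, {ω₁, ω₄, ω₅, ω₆}, {ω₂, ω₃, ω₄, ω₅}, {ω₂, ω₃, ω₄, ω₆}, {ω₂, ω₃, ω₅, ω₆}, {ω₂, ω₄, ω₅, ω₆}, {ω₃, ω₄, ω₅, ω₆}, {ω₁, ω₂, ω₃, ω₄, ω₅}, {ω₁, ω₂, ω₃, ω₄, ω₆}, {ω₁, ω₂, ω₃, ω₅, ω₆}, {ω₁, ω₂, ω₄, ω₅, ω₆}, {ω₁, ω₃, ω₄, ω₅, ω₆}, {ω₂, ω₃, ω₄, ω₅, ω₆}, Ω }.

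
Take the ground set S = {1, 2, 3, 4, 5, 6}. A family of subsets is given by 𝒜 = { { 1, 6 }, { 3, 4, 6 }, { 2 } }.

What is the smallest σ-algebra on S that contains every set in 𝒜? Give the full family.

Answer: σ(𝒜) = { {}, { 1 }, { 2 }, { 5 }, { 6 }, { 1, 2 }, { 1, 5 }, { 1, 6 }, { 2, 5 }, { 2, 6 }, { 3, 4 }, { 5, 6 }, { 1, 2, 5 }, { 1, 2, 6 }, { 1, 3, 4 }, { 1, 5, 6 }, { 2, 3, 4 }, { 2, 5, 6 }, { 3, 4, 5 }, { 3, 4, 6 }, { 1, 2, 3, 4 }, { 1, 2, 5, 6 }, { 1, 3, 4, 5 }, { 1, 3, 4, 6 }, { 2, 3, 4, 5 }, { 2, 3, 4, 6 }, { 3, 4, 5, 6 }, { 1, 2, 3, 4, 5 }, { 1, 2, 3, 4, 6 }, { 1, 3, 4, 5, 6 }, { 2, 3, 4, 5, 6 }, S }

Check:
Initial family (5 sets): { {}, { 2 }, { 1, 6 }, { 3, 4, 6 }, S }.
Step 1 adds 6:
  { 1, 2, 5 }  = S∖{ 3, 4, 6 }
  { 1, 2, 6 }  = { 1, 6 } ∪ { 2 }
  { 1, 3, 4, 6 }  = { 1, 6 } ∪ { 3, 4, 6 }
  { 2, 3, 4, 5 }  = S∖{ 1, 6 }
  { 2, 3, 4, 6 }  = { 3, 4, 6 } ∪ { 2 }
  { 1, 3, 4, 5, 6 }  = S∖{ 2 }
  [11 total]
Step 2. New:
  { 1, 5 }  = S∖{ 2, 3, 4, 6 }
  { 2, 5 }  = S∖{ 1, 3, 4, 6 }
  { 3, 4, 5 }  = S∖{ 1, 2, 6 }
  { 1, 2, 5, 6 }  = { 1, 6 } ∪ { 1, 2, 5 }
  { 1, 2, 3, 4, 5 }  = { 2, 3, 4, 5 } ∪ { 1, 2, 5 }
  { 1, 2, 3, 4, 6 }  = { 1, 6 } ∪ { 2, 3, 4, 6 }
  { 2, 3, 4, 5, 6 }  = { 2, 3, 4, 5 } ∪ { 2, 3, 4, 6 }
  [18 total]
Step 3: 7 new —
  { 1 }  = S∖{ 2, 3, 4, 5, 6 }
  { 5 }  = S∖{ 1, 2, 3, 4, 6 }
  { 6 }  = S∖{ 1, 2, 3, 4, 5 }
  { 3, 4 }  = S∖{ 1, 2, 5, 6 }
  { 1, 5, 6 }  = { 1, 5 } ∪ { 1, 6 }
  { 1, 3, 4, 5 }  = { 3, 4, 5 } ∪ { 1, 5 }
  { 3, 4, 5, 6 }  = { 3, 4, 5 } ∪ { 3, 4, 6 }
  [25 total]
Step 4: 6 new —
  { 1, 2 }  = S∖{ 3, 4, 5, 6 }
  { 2, 6 }  = S∖{ 1, 3, 4, 5 }
  { 5, 6 }  = { 6 } ∪ { 5 }
  { 1, 3, 4 }  = { 3, 4 } ∪ { 1 }
  { 2, 3, 4 }  = S∖{ 1, 5, 6 }
  { 2, 5, 6 }  = { 2, 5 } ∪ { 6 }
  [31 total]
Step 5: +1 →
  { 1, 2, 3, 4 }  = S∖{ 5, 6 }
  [32 total]
Step 6: no new sets; the family is a σ-algebra.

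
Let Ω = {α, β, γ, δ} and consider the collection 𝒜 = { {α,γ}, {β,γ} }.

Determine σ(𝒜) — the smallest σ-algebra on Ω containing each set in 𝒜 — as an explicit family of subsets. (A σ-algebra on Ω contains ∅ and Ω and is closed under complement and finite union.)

σ(𝒜) = { ∅, {α}, {β}, {γ}, {δ}, {α,β}, {α,γ}, {α,δ}, {β,γ}, {β,δ}, {γ,δ}, {α,β,γ}, {α,β,δ}, {α,γ,δ}, {β,γ,δ}, Ω }

Derivation:
Take S₀ = 𝒜 ∪ {∅, Ω} = { ∅, {α,γ}, {β,γ}, Ω }.
Iteration 1: 3 new —
  {α,δ}  = complement {β,γ}
  {β,δ}  = complement {α,γ}
  {α,β,γ}  = {α,γ} ∪ {β,γ}
  |family| = 7
Iteration 2: +4 →
  {δ}  = complement {α,β,γ}
  {α,β,δ}  = {α,δ} ∪ {β,δ}
  {α,γ,δ}  = {α,δ} ∪ {α,γ}
  {β,γ,δ}  = {β,γ} ∪ {β,δ}
  |family| = 11
Iteration 3 adds 3:
  {α}  = complement {β,γ,δ}
  {β}  = complement {α,γ,δ}
  {γ}  = complement {α,β,δ}
  |family| = 14
Iteration 4 (2 new):
  {α,β}  = {β} ∪ {α}
  {γ,δ}  = {γ} ∪ {δ}
  |family| = 16
Iteration 5: closed — nothing new.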